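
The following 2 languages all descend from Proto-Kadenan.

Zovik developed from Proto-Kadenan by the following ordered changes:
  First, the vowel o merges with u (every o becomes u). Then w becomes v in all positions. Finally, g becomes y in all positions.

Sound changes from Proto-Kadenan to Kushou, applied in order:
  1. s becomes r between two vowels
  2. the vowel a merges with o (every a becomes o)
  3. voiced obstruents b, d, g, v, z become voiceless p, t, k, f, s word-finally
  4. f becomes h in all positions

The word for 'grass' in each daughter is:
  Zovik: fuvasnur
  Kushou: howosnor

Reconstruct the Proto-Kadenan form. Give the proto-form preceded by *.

*fowasnor

Position 2: Zovik has u, Kushou has o. Taking the neighbouring segments as reconstructed: Zovik u could go back to *o or *u; Kushou o could go back to *a or *o — the one source consistent with every daughter is *o.
Position 4: Zovik has a, Kushou has o. Zovik preserves a here (none of its changes turn any other segment into a), so the proto-segment is *a.
Position 7: Zovik has u, Kushou has o. Taking the neighbouring segments as reconstructed: Zovik u could go back to *o or *u; Kushou o could go back to *a or *o — the one source consistent with every daughter is *o.
Continuing position by position gives *fowasnor; check it forward:
Zovik: start from *fowasnor.
  rule 1 (vowel merger): fowasnor → fuwasnur
  rule 2 (unconditioned shift): fuwasnur → fuvasnur
  rule 3: no change — fuvasnur
  ⇒ Zovik fuvasnur
Kushou: start from *fowasnor.
  rule 1: no change — fowasnor
  rule 2 (vowel merger): fowasnor → fowosnor
  rule 3: no change — fowosnor
  rule 4 (unconditioned shift): fowosnor → howosnor
  ⇒ Kushou howosnor
*fowasnor is the unique common source.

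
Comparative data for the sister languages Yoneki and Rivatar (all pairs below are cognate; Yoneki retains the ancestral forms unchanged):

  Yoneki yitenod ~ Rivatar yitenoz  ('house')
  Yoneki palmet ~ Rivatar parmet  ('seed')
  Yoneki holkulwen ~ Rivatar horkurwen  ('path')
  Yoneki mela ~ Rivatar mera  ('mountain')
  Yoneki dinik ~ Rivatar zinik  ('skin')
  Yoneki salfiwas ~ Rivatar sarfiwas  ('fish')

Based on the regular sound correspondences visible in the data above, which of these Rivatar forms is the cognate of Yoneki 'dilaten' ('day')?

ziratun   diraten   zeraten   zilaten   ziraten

dinik ~ zinik — Yoneki d corresponds to Rivatar z word-initially before a front vowel.
mela ~ mera — Yoneki l corresponds to Rivatar r between vowels (before a back vowel).
Applying these to Yoneki 'dilaten':
  dilaten → zilaten   (d→z word-initially before a front vowel)
  zilaten → ziraten   (l→r between vowels (before a back vowel))
So the Rivatar cognate is 'ziraten'.

ziraten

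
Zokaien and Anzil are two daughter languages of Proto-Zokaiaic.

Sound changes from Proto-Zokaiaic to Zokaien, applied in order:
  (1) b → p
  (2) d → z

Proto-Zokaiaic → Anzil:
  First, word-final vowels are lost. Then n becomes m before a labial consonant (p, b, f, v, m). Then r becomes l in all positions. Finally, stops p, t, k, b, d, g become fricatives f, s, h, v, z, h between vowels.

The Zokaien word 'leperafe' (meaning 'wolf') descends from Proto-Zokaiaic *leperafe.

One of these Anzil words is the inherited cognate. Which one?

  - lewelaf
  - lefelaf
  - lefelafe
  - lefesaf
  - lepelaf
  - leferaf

lefelaf

Anzil: *leperafe > leperaf > lepelaf > lefelaf  (by apocope, unconditioned shift, intervocalic lenition)
Among the options, 'lefelaf' alone shows every Anzil change applied in order.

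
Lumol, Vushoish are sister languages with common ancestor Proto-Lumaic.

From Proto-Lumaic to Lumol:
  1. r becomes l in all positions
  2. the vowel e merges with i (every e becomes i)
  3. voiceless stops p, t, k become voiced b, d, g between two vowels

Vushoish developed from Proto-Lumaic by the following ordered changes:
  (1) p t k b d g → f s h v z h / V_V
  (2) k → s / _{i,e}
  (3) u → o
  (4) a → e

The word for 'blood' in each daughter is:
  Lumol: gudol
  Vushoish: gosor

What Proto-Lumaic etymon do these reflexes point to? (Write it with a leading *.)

*gutor

Position 3: Lumol has d, Vushoish has s. Taking the neighbouring segments as reconstructed: Lumol d could go back to *t or *d; Vushoish s could go back to *t or *s — the one source consistent with every daughter is *t.
Position 2: Lumol has u, Vushoish has o. Lumol preserves u here (none of its changes turn any other segment into u), so the proto-segment is *u.
Position 5: Lumol has l, Vushoish has r. Vushoish preserves r here (none of its changes turn any other segment into r), so the proto-segment is *r.
This points to *gutor. Verify forward in each daughter:
Lumol: *gutor
  gutor → gutol   [unconditioned shift]
  gutol (rule 2 does not apply)
  gutol → gudol   [intervocalic voicing]
  giving Lumol gudol.
Vushoish: *gutor > gusor > gosor  (by intervocalic lenition, vowel merger)
No other proto-form is consistent with every reflex, so the reconstruction is *gutor.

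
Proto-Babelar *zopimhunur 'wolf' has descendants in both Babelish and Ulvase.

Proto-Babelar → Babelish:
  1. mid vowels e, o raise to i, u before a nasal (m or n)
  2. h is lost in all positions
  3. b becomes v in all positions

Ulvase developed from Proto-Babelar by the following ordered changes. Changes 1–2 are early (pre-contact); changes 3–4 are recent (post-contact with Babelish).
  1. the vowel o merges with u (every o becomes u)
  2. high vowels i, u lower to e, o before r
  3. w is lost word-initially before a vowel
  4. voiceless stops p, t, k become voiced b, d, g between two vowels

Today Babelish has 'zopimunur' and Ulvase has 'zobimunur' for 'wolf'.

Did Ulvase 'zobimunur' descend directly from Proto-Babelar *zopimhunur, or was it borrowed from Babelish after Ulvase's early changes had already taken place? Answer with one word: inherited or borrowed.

If inherited, *zopimhunur would pass through all of Ulvase's changes:
Ulvase: *zopimhunur > zupimhunur > zupimhunor > zubimhunor  (by vowel merger, pre-rhotic lowering, intervocalic voicing)
If borrowed from Babelish 'zopimunur' after the early changes, it would undergo only the recent ones:
  rule 3 (glide loss): no change (zopimunur)
  rule 4 (intervocalic voicing): zopimunur → zobimunur
  ⇒ as a loan: zobimunur
Ulvase 'zobimunur' matches the loan outcome 'zobimunur', not the inherited 'zubimhunor' — it skipped the early Ulvase changes, so it was borrowed from Babelish.

borrowed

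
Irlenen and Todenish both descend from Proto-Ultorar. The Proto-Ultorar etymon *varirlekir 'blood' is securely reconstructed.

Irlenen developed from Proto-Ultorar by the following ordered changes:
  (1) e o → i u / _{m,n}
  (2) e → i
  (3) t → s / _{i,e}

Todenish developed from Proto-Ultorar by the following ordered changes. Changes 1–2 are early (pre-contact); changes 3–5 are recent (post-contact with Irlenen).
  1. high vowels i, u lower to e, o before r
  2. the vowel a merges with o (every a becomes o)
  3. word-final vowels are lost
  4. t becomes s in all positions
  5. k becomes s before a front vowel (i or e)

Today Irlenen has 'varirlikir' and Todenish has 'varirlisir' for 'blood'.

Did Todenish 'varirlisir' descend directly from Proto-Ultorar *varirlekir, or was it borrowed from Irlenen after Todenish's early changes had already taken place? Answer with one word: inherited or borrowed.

borrowed

If inherited, *varirlekir would pass through all of Todenish's changes:
Todenish: start from *varirlekir.
  rule 1 (pre-rhotic lowering): varirlekir → varerleker
  rule 2 (vowel merger): varerleker → vorerleker
  rule 3: no change — vorerleker
  rule 4: no change — vorerleker
  rule 5 (palatalisation): vorerleker → vorerleser
  ⇒ Todenish vorerleser
If borrowed from Irlenen 'varirlikir' after the early changes, it would undergo only the recent ones:
  rule 3 (apocope): no change (varirlikir)
  rule 4 (unconditioned shift): no change (varirlikir)
  rule 5 (palatalisation): varirlikir → varirlisir
  ⇒ as a loan: varirlisir
Todenish 'varirlisir' matches the loan outcome 'varirlisir', not the inherited 'vorerleser' — it skipped the early Todenish changes, so it was borrowed from Irlenen.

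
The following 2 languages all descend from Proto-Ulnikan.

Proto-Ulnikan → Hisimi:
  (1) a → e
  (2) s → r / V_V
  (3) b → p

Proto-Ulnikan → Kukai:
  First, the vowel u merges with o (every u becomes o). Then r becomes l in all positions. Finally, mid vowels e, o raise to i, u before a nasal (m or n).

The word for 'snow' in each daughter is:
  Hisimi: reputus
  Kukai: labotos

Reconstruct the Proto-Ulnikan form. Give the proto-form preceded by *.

Position 6: Hisimi has u, Kukai has o. Hisimi preserves u here (none of its changes turn any other segment into u), so the proto-segment is *u.
Position 3: Hisimi has p, Kukai has b. Kukai preserves b here (none of its changes turn any other segment into b), so the proto-segment is *b.
Continuing position by position gives *rabutus; check it forward:
Hisimi: *rabutus > rebutus > reputus  (by vowel merger, unconditioned shift)
Kukai: *rabutus > rabotos > labotos  (by vowel merger, unconditioned shift)
Only *rabutus yields all of Hisimi reputus, Kukai labotos.

*rabutus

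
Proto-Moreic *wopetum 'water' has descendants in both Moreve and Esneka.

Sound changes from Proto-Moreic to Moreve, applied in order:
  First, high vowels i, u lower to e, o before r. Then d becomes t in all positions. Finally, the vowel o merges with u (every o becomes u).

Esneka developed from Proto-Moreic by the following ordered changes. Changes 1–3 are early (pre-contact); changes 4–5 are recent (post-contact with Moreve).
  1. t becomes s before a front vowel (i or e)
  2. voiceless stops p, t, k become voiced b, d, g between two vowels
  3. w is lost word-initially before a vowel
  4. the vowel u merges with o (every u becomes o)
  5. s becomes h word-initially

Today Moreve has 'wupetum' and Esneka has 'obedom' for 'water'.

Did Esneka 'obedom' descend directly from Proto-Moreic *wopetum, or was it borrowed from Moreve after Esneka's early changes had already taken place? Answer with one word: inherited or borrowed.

If inherited, *wopetum would pass through all of Esneka's changes:
Esneka: *wopetum > wobedum > obedum > obedom  (by intervocalic voicing, glide loss, vowel merger)
If borrowed from Moreve 'wupetum' after the early changes, it would undergo only the recent ones:
  rule 4 (vowel merger): wupetum → wopetom
  rule 5 (debuccalisation): no change (wopetom)
  ⇒ as a loan: wopetom
Esneka 'obedom' matches the inherited outcome exactly, so it is an inherited cognate, not a loan.

inherited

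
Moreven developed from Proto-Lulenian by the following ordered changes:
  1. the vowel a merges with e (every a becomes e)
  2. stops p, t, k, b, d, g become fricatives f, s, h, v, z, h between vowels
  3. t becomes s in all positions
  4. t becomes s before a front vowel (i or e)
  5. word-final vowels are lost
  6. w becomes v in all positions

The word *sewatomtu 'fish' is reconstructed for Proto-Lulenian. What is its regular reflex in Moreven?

Moreven: start from *sewatomtu.
  rule 1 (vowel merger): sewatomtu → sewetomtu
  rule 2 (intervocalic lenition): sewetomtu → sewesomtu
  rule 3 (unconditioned shift): sewesomtu → sewesomsu
  rule 4: no change — sewesomsu
  rule 5 (apocope): sewesomsu → sewesoms
  rule 6 (unconditioned shift): sewesoms → sevesoms
  ⇒ Moreven sevesoms

sevesoms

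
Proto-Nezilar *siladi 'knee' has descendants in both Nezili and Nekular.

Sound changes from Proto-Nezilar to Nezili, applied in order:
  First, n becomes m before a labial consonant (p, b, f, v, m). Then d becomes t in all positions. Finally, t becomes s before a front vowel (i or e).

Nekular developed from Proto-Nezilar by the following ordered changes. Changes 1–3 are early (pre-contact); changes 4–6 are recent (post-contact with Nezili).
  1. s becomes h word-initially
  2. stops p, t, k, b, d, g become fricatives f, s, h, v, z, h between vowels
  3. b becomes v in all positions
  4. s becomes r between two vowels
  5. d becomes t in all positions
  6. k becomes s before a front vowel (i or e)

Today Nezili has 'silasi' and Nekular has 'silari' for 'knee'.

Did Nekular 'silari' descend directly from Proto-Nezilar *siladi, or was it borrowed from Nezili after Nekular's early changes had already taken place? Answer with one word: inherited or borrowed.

If inherited, *siladi would pass through all of Nekular's changes:
Nekular: *siladi > hiladi > hilazi  (by debuccalisation, intervocalic lenition)
If borrowed from Nezili 'silasi' after the early changes, it would undergo only the recent ones:
  rule 4 (rhotacism): silasi → silari
  rule 5 (unconditioned shift): no change (silari)
  rule 6 (palatalisation): no change (silari)
  ⇒ as a loan: silari
Nekular 'silari' matches the loan outcome 'silari', not the inherited 'hilazi' — it skipped the early Nekular changes, so it was borrowed from Nezili.

borrowed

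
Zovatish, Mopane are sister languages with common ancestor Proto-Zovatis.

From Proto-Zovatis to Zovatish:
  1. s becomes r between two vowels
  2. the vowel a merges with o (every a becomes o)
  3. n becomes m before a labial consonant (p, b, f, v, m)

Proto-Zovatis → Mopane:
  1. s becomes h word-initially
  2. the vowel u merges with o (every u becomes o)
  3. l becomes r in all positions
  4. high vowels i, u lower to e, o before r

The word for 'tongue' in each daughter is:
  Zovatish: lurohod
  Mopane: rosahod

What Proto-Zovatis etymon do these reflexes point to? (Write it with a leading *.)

*lusahod

Position 2: Zovatish has u, Mopane has o. Zovatish preserves u here (none of its changes turn any other segment into u), so the proto-segment is *u.
Position 1: Zovatish has l, Mopane has r. Zovatish preserves l here (none of its changes turn any other segment into l), so the proto-segment is *l.
Verify the candidate proto-form against each daughter:
Zovatish: *lusahod
  lusahod → lurahod   [rhotacism]
  lurahod → lurohod   [vowel merger]
  lurohod (rule 3 does not apply)
  giving Zovatish lurohod.
Mopane: *lusahod > losahod > rosahod  (by vowel merger, unconditioned shift)
*lusahod is the unique common source.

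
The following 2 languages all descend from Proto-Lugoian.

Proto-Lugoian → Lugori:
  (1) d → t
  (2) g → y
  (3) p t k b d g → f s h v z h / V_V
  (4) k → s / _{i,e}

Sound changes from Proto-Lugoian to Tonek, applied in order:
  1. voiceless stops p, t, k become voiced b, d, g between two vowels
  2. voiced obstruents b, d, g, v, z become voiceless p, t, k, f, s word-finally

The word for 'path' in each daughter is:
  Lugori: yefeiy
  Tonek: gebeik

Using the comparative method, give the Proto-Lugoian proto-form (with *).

*gepeig

Position 6: Lugori has y, Tonek has k. Taking the neighbouring segments as reconstructed: Lugori y could go back to *g or *y; Tonek k could go back to *k or *g — the one source consistent with every daughter is *g.
Position 1: Lugori has y, Tonek has g. Taking the neighbouring segments as reconstructed: Lugori y could go back to *g or *y; Tonek g can only go back to *g — the one source consistent with every daughter is *g.
Verify the candidate proto-form against each daughter:
Lugori: *gepeig > yepeiy > yefeiy  (by unconditioned shift, intervocalic lenition)
Tonek: *gepeig
  gepeig → gebeig   [intervocalic voicing]
  gebeig → gebeik   [final devoicing]
  giving Tonek gebeik.
Only *gepeig yields all of Lugori yefeiy, Tonek gebeik.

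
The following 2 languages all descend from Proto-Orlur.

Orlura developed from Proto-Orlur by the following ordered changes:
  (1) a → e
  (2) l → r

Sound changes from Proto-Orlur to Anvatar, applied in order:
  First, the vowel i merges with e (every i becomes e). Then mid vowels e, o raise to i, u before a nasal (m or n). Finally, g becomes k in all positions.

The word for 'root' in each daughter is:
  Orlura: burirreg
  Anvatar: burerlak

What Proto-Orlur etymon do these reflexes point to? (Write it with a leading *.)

Position 8: Orlura has g, Anvatar has k. Orlura preserves g here (none of its changes turn any other segment into g), so the proto-segment is *g.
Position 7: Orlura has e, Anvatar has a. Anvatar preserves a here (none of its changes turn any other segment into a), so the proto-segment is *a.
This points to *burirlag. Verify forward in each daughter:
Orlura: *burirlag
  burirlag → burirleg   [vowel merger]
  burirleg → burirreg   [unconditioned shift]
  giving Orlura burirreg.
Anvatar: *burirlag
  burirlag → burerlag   [vowel merger]
  burerlag (rule 2 does not apply)
  burerlag → burerlak   [unconditioned shift]
  giving Anvatar burerlak.
Only *burirlag yields all of Orlura burirreg, Anvatar burerlak.

*burirlag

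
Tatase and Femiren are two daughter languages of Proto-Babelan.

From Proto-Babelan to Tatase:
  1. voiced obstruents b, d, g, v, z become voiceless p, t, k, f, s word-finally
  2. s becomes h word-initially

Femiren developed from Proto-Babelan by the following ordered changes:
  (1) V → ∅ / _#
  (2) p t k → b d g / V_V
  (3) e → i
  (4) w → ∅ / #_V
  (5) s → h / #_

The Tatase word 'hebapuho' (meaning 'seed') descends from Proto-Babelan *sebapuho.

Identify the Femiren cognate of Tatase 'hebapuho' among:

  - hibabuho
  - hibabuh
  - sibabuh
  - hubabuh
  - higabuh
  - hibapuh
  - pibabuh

hibabuh

Femiren: start from *sebapuho.
  rule 1 (apocope): sebapuho → sebapuh
  rule 2 (intervocalic voicing): sebapuh → sebabuh
  rule 3 (vowel merger): sebabuh → sibabuh
  rule 4: no change — sibabuh
  rule 5 (debuccalisation): sibabuh → hibabuh
  ⇒ Femiren hibabuh
Only 'hibabuh' matches the regular Femiren development of *sebapuho.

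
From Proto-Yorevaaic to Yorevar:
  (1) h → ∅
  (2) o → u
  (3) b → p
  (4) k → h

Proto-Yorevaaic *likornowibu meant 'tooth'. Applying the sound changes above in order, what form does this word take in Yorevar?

lihurnuwipu

Yorevar: *likornowibu
  likornowibu (rule 1 does not apply)
  likornowibu → likurnuwibu   [vowel merger]
  likurnuwibu → likurnuwipu   [unconditioned shift]
  likurnuwipu → lihurnuwipu   [unconditioned shift]
  giving Yorevar lihurnuwipu.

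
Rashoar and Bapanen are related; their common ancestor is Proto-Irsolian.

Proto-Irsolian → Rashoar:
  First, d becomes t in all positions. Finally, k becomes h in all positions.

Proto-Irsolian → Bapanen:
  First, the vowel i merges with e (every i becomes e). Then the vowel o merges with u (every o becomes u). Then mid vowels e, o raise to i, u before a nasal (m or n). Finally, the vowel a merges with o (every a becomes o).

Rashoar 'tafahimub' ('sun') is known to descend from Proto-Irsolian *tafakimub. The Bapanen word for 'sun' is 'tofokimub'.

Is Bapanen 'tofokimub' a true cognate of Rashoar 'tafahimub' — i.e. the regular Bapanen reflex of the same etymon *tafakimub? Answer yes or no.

yes

Derive the expected Bapanen reflex of *tafakimub:
Bapanen: *tafakimub > tafakemub > tafakimub > tofokimub  (by vowel merger, pre-nasal raising, vowel merger)
Bapanen 'tofokimub' matches the regular reflex exactly, so the pair is cognate.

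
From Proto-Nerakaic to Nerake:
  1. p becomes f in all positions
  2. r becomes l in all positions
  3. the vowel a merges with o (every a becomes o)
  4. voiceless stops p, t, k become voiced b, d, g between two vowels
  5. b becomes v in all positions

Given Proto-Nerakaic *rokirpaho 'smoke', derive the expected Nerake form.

logilfoho

Nerake: *rokirpaho
  rokirpaho → rokirfaho   [unconditioned shift]
  rokirfaho → lokilfaho   [unconditioned shift]
  lokilfaho → lokilfoho   [vowel merger]
  lokilfoho → logilfoho   [intervocalic voicing]
  logilfoho (rule 5 does not apply)
  giving Nerake logilfoho.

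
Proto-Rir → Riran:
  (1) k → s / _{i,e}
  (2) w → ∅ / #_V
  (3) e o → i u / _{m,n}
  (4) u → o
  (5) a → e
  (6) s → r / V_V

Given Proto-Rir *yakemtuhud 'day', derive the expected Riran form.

Riran: *yakemtuhud
  yakemtuhud → yasemtuhud   [palatalisation]
  yasemtuhud (rule 2 does not apply)
  yasemtuhud → yasimtuhud   [pre-nasal raising]
  yasimtuhud → yasimtohod   [vowel merger]
  yasimtohod → yesimtohod   [vowel merger]
  yesimtohod → yerimtohod   [rhotacism]
  giving Riran yerimtohod.

yerimtohod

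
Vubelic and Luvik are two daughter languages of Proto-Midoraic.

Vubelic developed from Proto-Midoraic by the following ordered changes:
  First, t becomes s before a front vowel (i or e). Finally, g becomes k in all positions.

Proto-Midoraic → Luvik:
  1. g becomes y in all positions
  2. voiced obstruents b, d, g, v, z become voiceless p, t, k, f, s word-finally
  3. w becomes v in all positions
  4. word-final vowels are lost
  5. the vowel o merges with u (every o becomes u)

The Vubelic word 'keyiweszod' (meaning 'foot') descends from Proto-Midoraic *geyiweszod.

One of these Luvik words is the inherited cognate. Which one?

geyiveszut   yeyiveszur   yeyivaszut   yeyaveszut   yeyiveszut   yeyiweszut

yeyiveszut

Luvik: start from *geyiweszod.
  rule 1 (unconditioned shift): geyiweszod → yeyiweszod
  rule 2 (final devoicing): yeyiweszod → yeyiweszot
  rule 3 (unconditioned shift): yeyiweszot → yeyiveszot
  rule 4: no change — yeyiveszot
  rule 5 (vowel merger): yeyiveszot → yeyiveszut
  ⇒ Luvik yeyiveszut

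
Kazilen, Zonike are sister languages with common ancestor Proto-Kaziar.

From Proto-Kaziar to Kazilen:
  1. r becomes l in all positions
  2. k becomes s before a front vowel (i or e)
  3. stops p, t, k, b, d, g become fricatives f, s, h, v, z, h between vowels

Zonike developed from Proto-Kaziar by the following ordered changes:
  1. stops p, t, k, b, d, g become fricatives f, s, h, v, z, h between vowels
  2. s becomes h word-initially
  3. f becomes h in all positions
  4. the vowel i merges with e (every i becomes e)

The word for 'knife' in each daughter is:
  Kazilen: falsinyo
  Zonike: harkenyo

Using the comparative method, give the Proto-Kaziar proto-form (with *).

*farkinyo

Position 1: Kazilen has f, Zonike has h. Taking the neighbouring segments as reconstructed: Kazilen f can only go back to *f; Zonike h could go back to *f or *s or *h — the one source consistent with every daughter is *f.
Position 5: Kazilen has i, Zonike has e. Kazilen preserves i here (none of its changes turn any other segment into i), so the proto-segment is *i.
Verify the candidate proto-form against each daughter:
Kazilen: *farkinyo > falkinyo > falsinyo  (by unconditioned shift, palatalisation)
Zonike: start from *farkinyo.
  rule 1: no change — farkinyo
  rule 2: no change — farkinyo
  rule 3 (unconditioned shift): farkinyo → harkinyo
  rule 4 (vowel merger): harkinyo → harkenyo
  ⇒ Zonike harkenyo
Only *farkinyo yields all of Kazilen falsinyo, Zonike harkenyo.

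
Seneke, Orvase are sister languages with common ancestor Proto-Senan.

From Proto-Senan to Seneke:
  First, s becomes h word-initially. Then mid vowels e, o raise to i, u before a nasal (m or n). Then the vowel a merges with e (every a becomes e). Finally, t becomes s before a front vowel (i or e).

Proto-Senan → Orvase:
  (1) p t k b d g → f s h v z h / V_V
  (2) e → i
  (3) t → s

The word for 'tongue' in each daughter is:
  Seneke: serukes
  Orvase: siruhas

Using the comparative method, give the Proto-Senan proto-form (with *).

*terukas

Position 2: Seneke has e, Orvase has i. Taking the neighbouring segments as reconstructed: Seneke e could go back to *a or *e; Orvase i could go back to *e or *i — the one source consistent with every daughter is *e.
Position 6: Seneke has e, Orvase has a. Orvase preserves a here (none of its changes turn any other segment into a), so the proto-segment is *a.
Position 1: Seneke has s, Orvase has s. Taking the neighbouring segments as reconstructed: Seneke s can only go back to *t; Orvase s could go back to *t or *s — the one source consistent with every daughter is *t.
Continuing position by position gives *terukas; check it forward:
Seneke: *terukas
  terukas (rule 1 does not apply)
  terukas (rule 2 does not apply)
  terukas → terukes   [vowel merger]
  terukes → serukes   [palatalisation]
  giving Seneke serukes.
Orvase: *terukas
  terukas → teruhas   [intervocalic lenition]
  teruhas → tiruhas   [vowel merger]
  tiruhas → siruhas   [unconditioned shift]
  giving Orvase siruhas.
*terukas is the unique common source.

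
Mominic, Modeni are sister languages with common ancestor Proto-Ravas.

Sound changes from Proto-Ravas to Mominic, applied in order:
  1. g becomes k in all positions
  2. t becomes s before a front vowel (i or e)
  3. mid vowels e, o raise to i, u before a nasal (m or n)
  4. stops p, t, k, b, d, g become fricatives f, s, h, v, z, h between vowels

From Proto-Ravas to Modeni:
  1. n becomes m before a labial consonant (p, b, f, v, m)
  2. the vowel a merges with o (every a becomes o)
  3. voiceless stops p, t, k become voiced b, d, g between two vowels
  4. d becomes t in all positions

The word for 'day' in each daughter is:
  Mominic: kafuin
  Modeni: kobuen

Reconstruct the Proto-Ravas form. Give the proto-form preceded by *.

*kapuen

Position 3: Mominic has f, Modeni has b. Taking the neighbouring segments as reconstructed: Mominic f could go back to *p or *f; Modeni b could go back to *p or *b — the one source consistent with every daughter is *p.
Position 5: Mominic has i, Modeni has e. Modeni preserves e here (none of its changes turn any other segment into e), so the proto-segment is *e.
This points to *kapuen. Verify forward in each daughter:
Mominic: start from *kapuen.
  rule 1: no change — kapuen
  rule 2: no change — kapuen
  rule 3 (pre-nasal raising): kapuen → kapuin
  rule 4 (intervocalic lenition): kapuin → kafuin
  ⇒ Mominic kafuin
Modeni: start from *kapuen.
  rule 1: no change — kapuen
  rule 2 (vowel merger): kapuen → kopuen
  rule 3 (intervocalic voicing): kopuen → kobuen
  rule 4: no change — kobuen
  ⇒ Modeni kobuen
*kapuen is the unique common source.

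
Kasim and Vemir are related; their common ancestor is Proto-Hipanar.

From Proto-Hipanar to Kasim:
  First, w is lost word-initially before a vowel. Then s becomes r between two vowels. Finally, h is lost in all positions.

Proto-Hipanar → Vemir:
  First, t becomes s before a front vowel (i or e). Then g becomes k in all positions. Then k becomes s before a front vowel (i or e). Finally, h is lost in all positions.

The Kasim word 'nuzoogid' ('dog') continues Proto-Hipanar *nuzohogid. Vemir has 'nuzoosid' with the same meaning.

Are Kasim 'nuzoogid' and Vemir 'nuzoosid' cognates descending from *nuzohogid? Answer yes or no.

Derive the expected Vemir reflex of *nuzohogid:
Vemir: *nuzohogid > nuzohokid > nuzohosid > nuzoosid  (by unconditioned shift, palatalisation, h-loss)
Vemir 'nuzoosid' matches the regular reflex exactly, so the pair is cognate.

yes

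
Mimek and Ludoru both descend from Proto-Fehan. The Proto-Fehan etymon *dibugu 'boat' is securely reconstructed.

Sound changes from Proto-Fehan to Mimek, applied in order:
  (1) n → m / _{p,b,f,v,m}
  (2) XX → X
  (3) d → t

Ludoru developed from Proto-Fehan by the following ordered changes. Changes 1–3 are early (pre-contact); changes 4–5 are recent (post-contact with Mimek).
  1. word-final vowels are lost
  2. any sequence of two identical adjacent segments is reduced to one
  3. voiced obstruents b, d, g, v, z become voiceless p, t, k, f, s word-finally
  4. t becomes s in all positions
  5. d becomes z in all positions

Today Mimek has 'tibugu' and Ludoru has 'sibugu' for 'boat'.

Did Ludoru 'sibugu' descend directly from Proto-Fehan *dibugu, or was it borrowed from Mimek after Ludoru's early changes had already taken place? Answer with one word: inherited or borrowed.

If inherited, *dibugu would pass through all of Ludoru's changes:
Ludoru: *dibugu > dibug > dibuk > zibuk  (by apocope, final devoicing, unconditioned shift)
If borrowed from Mimek 'tibugu' after the early changes, it would undergo only the recent ones:
  rule 4 (unconditioned shift): tibugu → sibugu
  rule 5 (unconditioned shift): no change (sibugu)
  ⇒ as a loan: sibugu
Ludoru 'sibugu' matches the loan outcome 'sibugu', not the inherited 'zibuk' — it skipped the early Ludoru changes, so it was borrowed from Mimek.

borrowed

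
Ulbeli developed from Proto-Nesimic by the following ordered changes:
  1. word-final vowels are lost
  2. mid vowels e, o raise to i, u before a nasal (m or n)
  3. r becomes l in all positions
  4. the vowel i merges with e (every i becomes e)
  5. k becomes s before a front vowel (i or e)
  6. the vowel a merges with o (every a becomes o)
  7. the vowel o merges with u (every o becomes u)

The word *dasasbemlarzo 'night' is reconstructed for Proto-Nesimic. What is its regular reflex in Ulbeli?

dususbemlulz

Ulbeli: *dasasbemlarzo
  dasasbemlarzo → dasasbemlarz   [apocope]
  dasasbemlarz → dasasbimlarz   [pre-nasal raising]
  dasasbimlarz → dasasbimlalz   [unconditioned shift]
  dasasbimlalz → dasasbemlalz   [vowel merger]
  dasasbemlalz (rule 5 does not apply)
  dasasbemlalz → dososbemlolz   [vowel merger]
  dososbemlolz → dususbemlulz   [vowel merger]
  giving Ulbeli dususbemlulz.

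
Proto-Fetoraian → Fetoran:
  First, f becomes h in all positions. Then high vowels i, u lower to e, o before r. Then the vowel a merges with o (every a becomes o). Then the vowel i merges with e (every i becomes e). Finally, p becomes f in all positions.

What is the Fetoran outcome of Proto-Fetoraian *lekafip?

lekohef

Fetoran: *lekafip
  lekafip → lekahip   [unconditioned shift]
  lekahip (rule 2 does not apply)
  lekahip → lekohip   [vowel merger]
  lekohip → lekohep   [vowel merger]
  lekohep → lekohef   [unconditioned shift]
  giving Fetoran lekohef.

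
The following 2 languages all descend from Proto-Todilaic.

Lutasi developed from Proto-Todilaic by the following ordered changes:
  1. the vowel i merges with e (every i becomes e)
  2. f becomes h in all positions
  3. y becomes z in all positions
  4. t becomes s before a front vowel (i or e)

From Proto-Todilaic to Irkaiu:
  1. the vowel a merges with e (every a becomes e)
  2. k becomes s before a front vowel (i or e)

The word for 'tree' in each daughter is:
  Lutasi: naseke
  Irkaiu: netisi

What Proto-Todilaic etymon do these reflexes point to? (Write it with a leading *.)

Position 2: Lutasi has a, Irkaiu has e. Lutasi preserves a here (none of its changes turn any other segment into a), so the proto-segment is *a.
Position 5: Lutasi has k, Irkaiu has s. Lutasi preserves k here (none of its changes turn any other segment into k), so the proto-segment is *k.
Position 6: Lutasi has e, Irkaiu has i. Irkaiu preserves i here (none of its changes turn any other segment into i), so the proto-segment is *i.
This points to *natiki. Verify forward in each daughter:
Lutasi: *natiki
  natiki → nateke   [vowel merger]
  nateke (rule 2 does not apply)
  nateke (rule 3 does not apply)
  nateke → naseke   [palatalisation]
  giving Lutasi naseke.
Irkaiu: *natiki > netiki > netisi  (by vowel merger, palatalisation)
No other proto-form is consistent with every reflex, so the reconstruction is *natiki.

*natiki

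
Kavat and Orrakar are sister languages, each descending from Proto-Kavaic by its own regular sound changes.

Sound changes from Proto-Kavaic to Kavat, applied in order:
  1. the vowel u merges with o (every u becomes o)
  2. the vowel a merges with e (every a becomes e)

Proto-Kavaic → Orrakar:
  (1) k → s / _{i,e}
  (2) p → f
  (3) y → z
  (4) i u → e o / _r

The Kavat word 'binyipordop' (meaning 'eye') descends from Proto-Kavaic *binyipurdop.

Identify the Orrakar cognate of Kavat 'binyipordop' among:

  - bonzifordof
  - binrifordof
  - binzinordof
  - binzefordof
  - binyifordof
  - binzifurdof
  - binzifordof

binzifordof

Orrakar: start from *binyipurdop.
  rule 1: no change — binyipurdop
  rule 2 (unconditioned shift): binyipurdop → binyifurdof
  rule 3 (unconditioned shift): binyifurdof → binzifurdof
  rule 4 (pre-rhotic lowering): binzifurdof → binzifordof
  ⇒ Orrakar binzifordof
The other candidates each miss or misapply at least one Orrakar change.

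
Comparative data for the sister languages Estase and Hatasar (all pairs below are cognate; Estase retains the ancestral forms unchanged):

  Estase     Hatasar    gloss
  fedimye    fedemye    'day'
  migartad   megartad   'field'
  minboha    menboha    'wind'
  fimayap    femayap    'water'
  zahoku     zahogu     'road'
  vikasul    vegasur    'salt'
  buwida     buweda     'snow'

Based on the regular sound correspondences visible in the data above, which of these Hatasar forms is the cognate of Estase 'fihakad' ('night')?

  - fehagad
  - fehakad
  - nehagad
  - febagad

migartad ~ megartad, vikasul ~ vegasur — Estase i corresponds to Hatasar e after a consonant, before a consonant other than r, m, n, p, b, f, v.
vikasul ~ vegasur — Estase k corresponds to Hatasar g between vowels (before a back vowel).
Applying these to Estase 'fihakad':
  fihakad → fehakad   (i→e after a consonant, before a consonant other than r, m, n, p, b, f, v)
  fehakad → fehagad   (k→g between vowels (before a back vowel))
So the Hatasar cognate is 'fehagad'.

fehagad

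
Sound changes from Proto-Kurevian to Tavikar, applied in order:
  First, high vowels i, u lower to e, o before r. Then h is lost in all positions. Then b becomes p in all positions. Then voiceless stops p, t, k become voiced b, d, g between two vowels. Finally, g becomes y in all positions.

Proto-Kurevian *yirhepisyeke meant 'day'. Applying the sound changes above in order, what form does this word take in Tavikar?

yerebisyeye

Tavikar: *yirhepisyeke > yerhepisyeke > yerepisyeke > yerebisyege > yerebisyeye  (by pre-rhotic lowering, h-loss, intervocalic voicing, unconditioned shift)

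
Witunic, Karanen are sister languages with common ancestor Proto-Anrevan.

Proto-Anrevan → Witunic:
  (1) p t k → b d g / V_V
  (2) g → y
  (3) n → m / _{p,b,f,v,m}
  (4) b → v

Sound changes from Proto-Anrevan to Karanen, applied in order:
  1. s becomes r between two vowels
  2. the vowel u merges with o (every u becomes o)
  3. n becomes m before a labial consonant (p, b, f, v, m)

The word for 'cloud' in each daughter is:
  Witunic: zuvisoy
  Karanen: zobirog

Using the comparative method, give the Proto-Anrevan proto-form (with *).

*zubisog

Position 2: Witunic has u, Karanen has o. Witunic preserves u here (none of its changes turn any other segment into u), so the proto-segment is *u.
Position 5: Witunic has s, Karanen has r. Witunic preserves s here (none of its changes turn any other segment into s), so the proto-segment is *s.
Position 7: Witunic has y, Karanen has g. Karanen preserves g here (none of its changes turn any other segment into g), so the proto-segment is *g.
Continuing position by position gives *zubisog; check it forward:
Witunic: start from *zubisog.
  rule 1: no change — zubisog
  rule 2 (unconditioned shift): zubisog → zubisoy
  rule 3: no change — zubisoy
  rule 4 (unconditioned shift): zubisoy → zuvisoy
  ⇒ Witunic zuvisoy
Karanen: start from *zubisog.
  rule 1 (rhotacism): zubisog → zubirog
  rule 2 (vowel merger): zubirog → zobirog
  rule 3: no change — zobirog
  ⇒ Karanen zobirog
*zubisog is the unique common source.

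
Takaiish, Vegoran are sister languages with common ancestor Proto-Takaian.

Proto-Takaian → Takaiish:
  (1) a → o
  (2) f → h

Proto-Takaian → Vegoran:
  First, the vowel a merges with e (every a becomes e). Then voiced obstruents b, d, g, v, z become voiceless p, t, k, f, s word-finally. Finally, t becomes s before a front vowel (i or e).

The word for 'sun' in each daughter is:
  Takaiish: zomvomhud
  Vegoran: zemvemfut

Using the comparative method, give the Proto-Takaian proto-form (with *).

*zamvamfud

Position 9: Takaiish has d, Vegoran has t. Takaiish preserves d here (none of its changes turn any other segment into d), so the proto-segment is *d.
Position 7: Takaiish has h, Vegoran has f. Taking the neighbouring segments as reconstructed: Takaiish h could go back to *f or *h; Vegoran f can only go back to *f — the one source consistent with every daughter is *f.
Continuing position by position gives *zamvamfud; check it forward:
Takaiish: *zamvamfud > zomvomfud > zomvomhud  (by vowel merger, unconditioned shift)
Vegoran: start from *zamvamfud.
  rule 1 (vowel merger): zamvamfud → zemvemfud
  rule 2 (final devoicing): zemvemfud → zemvemfut
  rule 3: no change — zemvemfut
  ⇒ Vegoran zemvemfut
Only *zamvamfud yields all of Takaiish zomvomhud, Vegoran zemvemfut.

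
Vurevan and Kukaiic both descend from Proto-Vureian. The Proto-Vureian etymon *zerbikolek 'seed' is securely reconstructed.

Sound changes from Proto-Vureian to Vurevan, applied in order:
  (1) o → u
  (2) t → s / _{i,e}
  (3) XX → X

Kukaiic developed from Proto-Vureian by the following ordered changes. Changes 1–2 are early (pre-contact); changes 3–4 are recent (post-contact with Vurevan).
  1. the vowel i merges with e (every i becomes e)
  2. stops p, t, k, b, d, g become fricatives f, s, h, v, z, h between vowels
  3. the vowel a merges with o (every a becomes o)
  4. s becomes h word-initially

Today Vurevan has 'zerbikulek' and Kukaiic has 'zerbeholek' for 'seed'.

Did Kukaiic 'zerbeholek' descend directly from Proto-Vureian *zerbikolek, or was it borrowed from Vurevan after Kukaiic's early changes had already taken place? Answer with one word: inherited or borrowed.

If inherited, *zerbikolek would pass through all of Kukaiic's changes:
Kukaiic: *zerbikolek
  zerbikolek → zerbekolek   [vowel merger]
  zerbekolek → zerbeholek   [intervocalic lenition]
  zerbeholek (rule 3 does not apply)
  zerbeholek (rule 4 does not apply)
  giving Kukaiic zerbeholek.
If borrowed from Vurevan 'zerbikulek' after the early changes, it would undergo only the recent ones:
  rule 3 (vowel merger): no change (zerbikulek)
  rule 4 (debuccalisation): no change (zerbikulek)
  ⇒ as a loan: zerbikulek
Kukaiic 'zerbeholek' matches the inherited outcome exactly, so it is an inherited cognate, not a loan.

inherited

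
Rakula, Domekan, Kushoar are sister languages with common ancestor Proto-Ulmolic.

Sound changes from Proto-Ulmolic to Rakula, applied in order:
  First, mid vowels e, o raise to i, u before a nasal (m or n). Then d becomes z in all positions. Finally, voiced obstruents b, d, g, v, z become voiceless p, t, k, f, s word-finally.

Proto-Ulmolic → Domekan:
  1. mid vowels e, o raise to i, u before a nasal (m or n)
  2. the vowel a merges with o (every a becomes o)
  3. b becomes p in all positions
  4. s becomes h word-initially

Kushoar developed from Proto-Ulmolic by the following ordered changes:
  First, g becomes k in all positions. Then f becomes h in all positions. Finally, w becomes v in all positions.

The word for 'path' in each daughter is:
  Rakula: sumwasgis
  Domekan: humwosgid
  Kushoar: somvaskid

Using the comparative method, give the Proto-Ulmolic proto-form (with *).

Position 1: Rakula has s, Domekan has h, Kushoar has s. Kushoar preserves s here (none of its changes turn any other segment into s), so the proto-segment is *s.
Position 9: Rakula has s, Domekan has d, Kushoar has d. Domekan preserves d here (none of its changes turn any other segment into d), so the proto-segment is *d.
Continuing position by position gives *somwasgid; check it forward:
Rakula: *somwasgid > sumwasgid > sumwasgiz > sumwasgis  (by pre-nasal raising, unconditioned shift, final devoicing)
Domekan: *somwasgid
  somwasgid → sumwasgid   [pre-nasal raising]
  sumwasgid → sumwosgid   [vowel merger]
  sumwosgid (rule 3 does not apply)
  sumwosgid → humwosgid   [debuccalisation]
  giving Domekan humwosgid.
Kushoar: *somwasgid > somwaskid > somvaskid  (by unconditioned shift, unconditioned shift)
Only *somwasgid yields all of Rakula sumwasgis, Domekan humwosgid, Kushoar somvaskid.

*somwasgid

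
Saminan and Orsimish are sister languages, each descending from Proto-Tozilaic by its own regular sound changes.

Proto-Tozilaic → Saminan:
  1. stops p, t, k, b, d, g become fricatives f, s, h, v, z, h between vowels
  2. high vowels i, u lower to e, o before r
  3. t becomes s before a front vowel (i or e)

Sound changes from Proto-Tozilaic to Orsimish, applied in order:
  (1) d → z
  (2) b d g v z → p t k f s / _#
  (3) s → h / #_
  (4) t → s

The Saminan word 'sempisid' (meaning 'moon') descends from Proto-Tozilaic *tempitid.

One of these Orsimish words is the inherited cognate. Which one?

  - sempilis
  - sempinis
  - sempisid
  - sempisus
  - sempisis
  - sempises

Orsimish: *tempitid
  tempitid → tempitiz   [unconditioned shift]
  tempitiz → tempitis   [final devoicing]
  tempitis (rule 3 does not apply)
  tempitis → sempisis   [unconditioned shift]
  giving Orsimish sempisis.

sempisis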